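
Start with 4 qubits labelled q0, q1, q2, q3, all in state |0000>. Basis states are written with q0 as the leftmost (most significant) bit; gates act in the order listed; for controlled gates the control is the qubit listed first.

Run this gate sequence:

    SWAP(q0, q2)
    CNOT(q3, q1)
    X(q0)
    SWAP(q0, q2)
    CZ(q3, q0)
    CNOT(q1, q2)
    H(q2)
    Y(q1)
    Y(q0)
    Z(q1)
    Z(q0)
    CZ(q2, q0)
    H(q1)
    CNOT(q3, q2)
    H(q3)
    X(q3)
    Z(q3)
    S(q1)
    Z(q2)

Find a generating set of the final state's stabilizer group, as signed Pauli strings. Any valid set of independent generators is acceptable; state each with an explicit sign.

The final state is stabilized by the group generated by -IYII, -IIXI, -IIIX, -ZIII; other independent generating sets are equally valid.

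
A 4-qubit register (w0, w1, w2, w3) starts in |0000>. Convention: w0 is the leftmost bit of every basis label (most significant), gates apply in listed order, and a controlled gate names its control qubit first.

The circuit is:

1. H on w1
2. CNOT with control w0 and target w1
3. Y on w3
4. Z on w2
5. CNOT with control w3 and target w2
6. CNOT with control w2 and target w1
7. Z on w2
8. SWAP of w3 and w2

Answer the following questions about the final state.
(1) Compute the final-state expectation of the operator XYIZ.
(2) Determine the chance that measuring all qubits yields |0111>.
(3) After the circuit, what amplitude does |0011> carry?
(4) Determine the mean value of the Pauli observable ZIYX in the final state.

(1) The expectation value of XYIZ is 0.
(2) Outcome |0111> occurs with probability 1/2.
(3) |0011> carries amplitude -sqrt(2)*I/2 in the final state.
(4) The observable ZIYX averages to 0.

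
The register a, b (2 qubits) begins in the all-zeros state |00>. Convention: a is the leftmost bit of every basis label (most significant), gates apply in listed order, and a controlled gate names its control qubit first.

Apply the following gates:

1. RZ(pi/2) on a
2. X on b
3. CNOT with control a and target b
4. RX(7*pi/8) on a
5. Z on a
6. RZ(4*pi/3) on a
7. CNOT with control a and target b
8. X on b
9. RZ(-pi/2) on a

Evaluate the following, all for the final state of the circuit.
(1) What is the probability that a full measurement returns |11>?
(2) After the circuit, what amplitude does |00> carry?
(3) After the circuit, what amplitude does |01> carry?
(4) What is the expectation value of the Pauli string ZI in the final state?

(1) The probability of measuring |11> is sin(7*pi/16)**2.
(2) The final state's coefficient on |00> equals -exp(I*pi/3)*sin(pi/16).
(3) |01> carries amplitude 0 in the final state.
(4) The expectation value of ZI is -sqrt(sqrt(2) + 2)/2.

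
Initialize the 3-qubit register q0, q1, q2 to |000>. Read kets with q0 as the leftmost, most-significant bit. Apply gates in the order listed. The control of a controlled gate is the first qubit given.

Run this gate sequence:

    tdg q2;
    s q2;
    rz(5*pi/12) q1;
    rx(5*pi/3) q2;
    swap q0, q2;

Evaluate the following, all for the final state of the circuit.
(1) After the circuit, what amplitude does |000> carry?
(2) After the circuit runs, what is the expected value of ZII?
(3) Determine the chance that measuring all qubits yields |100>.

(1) The final state's coefficient on |000> equals sqrt(3)*exp(19*I*pi/24)/2.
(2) In the final state, ZII has expectation 1/2.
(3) The probability of measuring |100> is 1/4.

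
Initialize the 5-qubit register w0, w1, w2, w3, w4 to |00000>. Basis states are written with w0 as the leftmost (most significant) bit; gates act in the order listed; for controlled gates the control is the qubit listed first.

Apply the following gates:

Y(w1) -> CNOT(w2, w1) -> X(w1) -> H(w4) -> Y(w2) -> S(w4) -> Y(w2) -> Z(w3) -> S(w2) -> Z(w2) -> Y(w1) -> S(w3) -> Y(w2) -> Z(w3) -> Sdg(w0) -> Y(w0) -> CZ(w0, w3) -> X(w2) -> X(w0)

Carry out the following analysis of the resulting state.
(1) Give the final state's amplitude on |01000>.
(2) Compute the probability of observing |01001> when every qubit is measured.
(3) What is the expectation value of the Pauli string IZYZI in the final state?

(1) The amplitude on |01000> is sqrt(2)/2.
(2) A full measurement returns |01001> with probability 1/2.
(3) The observable IZYZI averages to 0.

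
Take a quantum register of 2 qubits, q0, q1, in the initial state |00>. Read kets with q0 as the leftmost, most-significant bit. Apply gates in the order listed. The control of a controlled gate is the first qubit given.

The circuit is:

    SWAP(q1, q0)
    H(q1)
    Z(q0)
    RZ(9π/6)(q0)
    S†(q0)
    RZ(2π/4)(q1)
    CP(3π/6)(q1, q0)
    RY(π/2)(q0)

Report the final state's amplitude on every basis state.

The final amplitudes are -1/2 on |00>, -I/2 on |01>, -1/2 on |10>, -I/2 on |11>.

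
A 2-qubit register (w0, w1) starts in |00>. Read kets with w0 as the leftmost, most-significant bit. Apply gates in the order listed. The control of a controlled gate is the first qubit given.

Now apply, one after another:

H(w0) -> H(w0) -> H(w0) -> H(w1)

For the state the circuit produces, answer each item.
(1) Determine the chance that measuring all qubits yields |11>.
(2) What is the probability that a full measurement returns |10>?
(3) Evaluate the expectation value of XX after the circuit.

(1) A full measurement returns |11> with probability 1/4. Key observation: gates 1-2 undo each other exactly, leaving only the rest of the circuit to track.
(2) The probability of measuring |10> is 1/4.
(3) In the final state, XX has expectation 1.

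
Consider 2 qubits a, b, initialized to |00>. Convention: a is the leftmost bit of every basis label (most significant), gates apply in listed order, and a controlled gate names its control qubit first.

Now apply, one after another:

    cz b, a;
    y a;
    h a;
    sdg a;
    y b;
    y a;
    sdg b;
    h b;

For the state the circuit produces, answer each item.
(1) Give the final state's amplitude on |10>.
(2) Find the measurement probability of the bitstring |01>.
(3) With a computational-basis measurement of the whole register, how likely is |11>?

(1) The amplitude on |10> is -1/2.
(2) The probability of measuring |01> is 1/4.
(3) Outcome |11> occurs with probability 1/4.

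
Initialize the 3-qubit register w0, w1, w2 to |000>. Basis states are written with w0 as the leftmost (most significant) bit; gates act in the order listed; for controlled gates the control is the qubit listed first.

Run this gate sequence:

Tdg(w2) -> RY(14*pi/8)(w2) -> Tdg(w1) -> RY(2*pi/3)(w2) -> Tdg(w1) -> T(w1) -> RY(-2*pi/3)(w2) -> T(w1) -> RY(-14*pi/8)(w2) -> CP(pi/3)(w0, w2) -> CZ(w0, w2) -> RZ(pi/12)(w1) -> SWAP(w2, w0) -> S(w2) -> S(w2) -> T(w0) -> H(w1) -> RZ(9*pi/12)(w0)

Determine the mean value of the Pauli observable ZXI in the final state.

The expectation value of ZXI is 1. Key observation: gates 2-9 undo each other exactly, leaving only the rest of the circuit to track.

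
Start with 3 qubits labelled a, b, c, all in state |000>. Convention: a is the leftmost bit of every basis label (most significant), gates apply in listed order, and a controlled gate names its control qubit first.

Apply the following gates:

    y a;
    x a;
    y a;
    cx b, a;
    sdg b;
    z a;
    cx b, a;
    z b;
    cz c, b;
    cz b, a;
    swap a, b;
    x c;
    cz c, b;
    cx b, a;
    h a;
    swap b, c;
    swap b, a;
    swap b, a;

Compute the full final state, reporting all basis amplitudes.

The final amplitudes are -sqrt(2)/2 on |011>, sqrt(2)/2 on |111>, and 0 on every other basis state. Key observation: gates 17-18 undo each other exactly, leaving only the rest of the circuit to track.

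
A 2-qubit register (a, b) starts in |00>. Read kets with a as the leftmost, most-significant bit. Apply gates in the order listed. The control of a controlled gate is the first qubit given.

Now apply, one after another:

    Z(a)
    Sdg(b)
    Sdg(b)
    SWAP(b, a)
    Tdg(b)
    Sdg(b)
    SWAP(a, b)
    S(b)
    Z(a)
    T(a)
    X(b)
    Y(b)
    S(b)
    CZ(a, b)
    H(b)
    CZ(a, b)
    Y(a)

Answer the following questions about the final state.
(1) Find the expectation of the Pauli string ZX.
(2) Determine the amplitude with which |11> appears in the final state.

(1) The expectation value of ZX is -1.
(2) The amplitude on |11> is sqrt(2)/2.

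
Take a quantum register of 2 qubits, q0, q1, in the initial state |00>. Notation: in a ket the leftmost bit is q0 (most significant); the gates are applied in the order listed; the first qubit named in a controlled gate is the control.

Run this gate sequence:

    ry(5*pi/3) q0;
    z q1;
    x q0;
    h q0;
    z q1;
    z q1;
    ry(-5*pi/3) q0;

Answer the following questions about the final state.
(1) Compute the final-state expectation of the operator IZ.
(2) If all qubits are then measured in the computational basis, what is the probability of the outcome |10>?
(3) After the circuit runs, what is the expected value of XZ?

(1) The expectation value of IZ is 1.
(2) A full measurement returns |10> with probability 1/2.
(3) The observable XZ averages to -1.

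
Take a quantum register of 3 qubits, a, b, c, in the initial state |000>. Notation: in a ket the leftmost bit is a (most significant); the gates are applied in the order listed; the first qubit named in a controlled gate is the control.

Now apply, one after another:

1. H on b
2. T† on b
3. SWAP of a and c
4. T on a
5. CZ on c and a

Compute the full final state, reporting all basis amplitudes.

After the circuit, the state carries amplitude sqrt(2)/2 on |000>, -sqrt(2)*exp(3*I*pi/4)/2 on |010>, and 0 on every other basis state.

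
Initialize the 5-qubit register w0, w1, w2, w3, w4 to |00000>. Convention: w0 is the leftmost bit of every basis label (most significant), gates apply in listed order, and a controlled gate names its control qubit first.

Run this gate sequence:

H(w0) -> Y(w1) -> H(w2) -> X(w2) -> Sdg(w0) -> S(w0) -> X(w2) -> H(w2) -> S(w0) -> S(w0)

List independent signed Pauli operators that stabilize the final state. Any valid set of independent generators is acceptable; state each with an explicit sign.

The final state is stabilized by the group generated by -XIIII, -IZIII, +IIZII, +IIIZI, +IIIIZ; other independent generating sets are equally valid.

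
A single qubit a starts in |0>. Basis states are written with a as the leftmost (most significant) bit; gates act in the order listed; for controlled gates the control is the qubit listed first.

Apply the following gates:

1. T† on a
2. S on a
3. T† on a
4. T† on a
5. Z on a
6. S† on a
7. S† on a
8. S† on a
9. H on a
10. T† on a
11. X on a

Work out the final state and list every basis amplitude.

After the circuit, the state carries amplitude -sqrt(2)*exp(3*I*pi/4)/2 on |0>, sqrt(2)/2 on |1>.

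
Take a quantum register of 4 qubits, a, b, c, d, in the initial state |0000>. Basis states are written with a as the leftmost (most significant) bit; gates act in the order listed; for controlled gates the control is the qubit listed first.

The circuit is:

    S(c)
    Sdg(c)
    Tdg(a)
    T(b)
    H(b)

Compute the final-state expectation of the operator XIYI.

The expectation value of XIYI is 0. Key observation: the block from step 1 through step 2 cancels to the identity and can be dropped.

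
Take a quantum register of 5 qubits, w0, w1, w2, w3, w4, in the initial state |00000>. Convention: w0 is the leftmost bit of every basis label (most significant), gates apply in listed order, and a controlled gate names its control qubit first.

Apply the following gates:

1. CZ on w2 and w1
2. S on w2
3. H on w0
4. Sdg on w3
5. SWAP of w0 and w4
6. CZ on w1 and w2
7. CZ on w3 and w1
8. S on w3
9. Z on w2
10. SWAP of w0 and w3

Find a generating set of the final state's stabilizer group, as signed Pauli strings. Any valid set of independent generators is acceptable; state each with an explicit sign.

The final state is stabilized by the group generated by +IIIIX, +ZIIII, +IZIII, +IIZII, +IIIZI; other independent generating sets are equally valid.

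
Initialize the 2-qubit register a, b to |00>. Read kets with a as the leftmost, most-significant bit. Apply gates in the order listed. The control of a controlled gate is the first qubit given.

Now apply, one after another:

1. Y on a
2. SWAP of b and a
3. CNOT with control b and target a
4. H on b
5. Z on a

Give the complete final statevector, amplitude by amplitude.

The resulting statevector has amplitude 0 on |00>, 0 on |01>, -sqrt(2)*I/2 on |10>, sqrt(2)*I/2 on |11>.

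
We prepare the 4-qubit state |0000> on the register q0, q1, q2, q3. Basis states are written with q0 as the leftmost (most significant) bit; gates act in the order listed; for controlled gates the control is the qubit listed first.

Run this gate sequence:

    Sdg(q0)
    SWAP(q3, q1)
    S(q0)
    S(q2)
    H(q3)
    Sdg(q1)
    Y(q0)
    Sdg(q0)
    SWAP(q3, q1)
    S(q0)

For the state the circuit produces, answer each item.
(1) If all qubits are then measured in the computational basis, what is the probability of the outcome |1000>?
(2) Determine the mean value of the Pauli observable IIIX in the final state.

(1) A full measurement returns |1000> with probability 1/2.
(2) The expectation value of IIIX is 0.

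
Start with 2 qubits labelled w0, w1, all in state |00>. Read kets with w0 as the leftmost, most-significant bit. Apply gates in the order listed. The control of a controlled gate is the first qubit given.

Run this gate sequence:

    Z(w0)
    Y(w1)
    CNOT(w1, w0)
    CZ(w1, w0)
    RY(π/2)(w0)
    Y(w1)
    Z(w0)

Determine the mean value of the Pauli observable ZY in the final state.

The expectation value of ZY is 0.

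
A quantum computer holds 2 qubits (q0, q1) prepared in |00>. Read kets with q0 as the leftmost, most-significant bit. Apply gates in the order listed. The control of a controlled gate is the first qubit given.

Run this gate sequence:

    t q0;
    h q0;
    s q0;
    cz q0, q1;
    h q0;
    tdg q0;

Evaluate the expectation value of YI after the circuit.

The observable YI averages to -sqrt(2)/2.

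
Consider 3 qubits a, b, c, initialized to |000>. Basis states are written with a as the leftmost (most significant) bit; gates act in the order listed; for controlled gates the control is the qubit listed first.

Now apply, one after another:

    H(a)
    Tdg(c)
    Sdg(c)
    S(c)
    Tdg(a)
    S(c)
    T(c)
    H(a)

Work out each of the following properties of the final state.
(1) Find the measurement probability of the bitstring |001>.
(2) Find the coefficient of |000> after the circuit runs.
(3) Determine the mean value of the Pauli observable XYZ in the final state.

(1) The probability of measuring |001> is 0.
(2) The final state's coefficient on |000> equals 1/2 - exp(3*I*pi/4)/2.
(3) The observable XYZ averages to 0.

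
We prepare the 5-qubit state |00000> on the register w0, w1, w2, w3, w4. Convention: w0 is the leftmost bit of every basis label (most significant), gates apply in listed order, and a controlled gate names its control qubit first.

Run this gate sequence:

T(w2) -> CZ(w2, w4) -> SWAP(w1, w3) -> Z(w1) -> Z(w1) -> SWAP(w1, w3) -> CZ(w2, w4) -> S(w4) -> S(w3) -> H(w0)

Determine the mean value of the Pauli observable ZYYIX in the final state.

The observable ZYYIX averages to 0. Key observation: gates 2-7 undo each other exactly, leaving only the rest of the circuit to track.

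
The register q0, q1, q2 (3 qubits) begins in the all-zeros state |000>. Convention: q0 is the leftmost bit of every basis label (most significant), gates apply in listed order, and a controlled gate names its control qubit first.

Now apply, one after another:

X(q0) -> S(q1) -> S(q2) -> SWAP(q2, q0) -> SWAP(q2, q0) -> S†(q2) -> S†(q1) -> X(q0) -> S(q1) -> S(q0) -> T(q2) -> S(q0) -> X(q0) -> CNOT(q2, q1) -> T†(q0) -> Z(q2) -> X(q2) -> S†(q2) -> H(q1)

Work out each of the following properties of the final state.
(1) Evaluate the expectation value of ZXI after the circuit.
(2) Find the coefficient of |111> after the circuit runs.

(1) The observable ZXI averages to -1. Key observation: gates 1-8 undo each other exactly, leaving only the rest of the circuit to track.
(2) The final state's coefficient on |111> equals -sqrt(2)*exp(I*pi/4)/2.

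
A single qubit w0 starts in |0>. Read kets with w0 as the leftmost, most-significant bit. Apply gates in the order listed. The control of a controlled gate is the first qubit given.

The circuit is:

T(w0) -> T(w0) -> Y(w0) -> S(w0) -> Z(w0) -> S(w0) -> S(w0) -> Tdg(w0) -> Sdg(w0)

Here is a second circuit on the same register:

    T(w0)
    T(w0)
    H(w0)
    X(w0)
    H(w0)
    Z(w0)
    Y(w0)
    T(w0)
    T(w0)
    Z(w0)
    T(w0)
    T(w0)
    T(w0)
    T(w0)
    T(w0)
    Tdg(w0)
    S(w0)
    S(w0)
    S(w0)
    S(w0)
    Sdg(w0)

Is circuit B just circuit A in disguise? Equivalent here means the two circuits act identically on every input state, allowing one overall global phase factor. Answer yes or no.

No, they are not equivalent — no single phase factor reconciles the two unitaries.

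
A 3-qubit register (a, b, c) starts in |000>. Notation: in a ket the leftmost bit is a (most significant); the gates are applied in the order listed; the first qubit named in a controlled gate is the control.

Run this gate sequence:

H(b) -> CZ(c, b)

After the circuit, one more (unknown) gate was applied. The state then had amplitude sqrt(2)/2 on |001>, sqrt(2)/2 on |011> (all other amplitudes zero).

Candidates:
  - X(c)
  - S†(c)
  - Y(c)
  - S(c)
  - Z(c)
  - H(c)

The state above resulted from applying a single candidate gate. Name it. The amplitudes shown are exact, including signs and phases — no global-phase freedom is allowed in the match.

It was X(c) that produced the state shown.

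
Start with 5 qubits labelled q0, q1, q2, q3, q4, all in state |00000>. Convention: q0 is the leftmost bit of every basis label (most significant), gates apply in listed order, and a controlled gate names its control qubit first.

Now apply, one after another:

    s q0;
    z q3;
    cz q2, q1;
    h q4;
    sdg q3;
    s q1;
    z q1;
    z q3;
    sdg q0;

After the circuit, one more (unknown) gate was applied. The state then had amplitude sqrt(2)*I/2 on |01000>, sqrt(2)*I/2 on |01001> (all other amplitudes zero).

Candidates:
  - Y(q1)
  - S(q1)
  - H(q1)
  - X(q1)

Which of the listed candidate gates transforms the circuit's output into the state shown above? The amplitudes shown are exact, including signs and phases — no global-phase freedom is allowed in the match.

The unique candidate consistent with the amplitudes is Y(q1).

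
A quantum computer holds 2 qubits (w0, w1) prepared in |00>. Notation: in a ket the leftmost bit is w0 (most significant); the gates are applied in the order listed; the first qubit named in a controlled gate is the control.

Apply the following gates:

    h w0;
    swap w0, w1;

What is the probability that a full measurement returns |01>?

The probability of measuring |01> is 1/2.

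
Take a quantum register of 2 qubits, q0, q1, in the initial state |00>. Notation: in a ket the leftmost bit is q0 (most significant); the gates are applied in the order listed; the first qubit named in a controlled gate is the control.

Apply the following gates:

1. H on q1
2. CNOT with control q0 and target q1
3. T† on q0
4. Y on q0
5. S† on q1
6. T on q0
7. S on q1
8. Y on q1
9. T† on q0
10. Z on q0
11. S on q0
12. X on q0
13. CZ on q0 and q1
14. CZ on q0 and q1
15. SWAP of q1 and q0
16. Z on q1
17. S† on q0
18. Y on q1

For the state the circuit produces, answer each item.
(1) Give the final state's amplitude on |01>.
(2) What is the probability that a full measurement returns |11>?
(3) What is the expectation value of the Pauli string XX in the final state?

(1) |01> carries amplitude sqrt(2)/2 in the final state.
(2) Outcome |11> occurs with probability 1/2.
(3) The observable XX averages to 0.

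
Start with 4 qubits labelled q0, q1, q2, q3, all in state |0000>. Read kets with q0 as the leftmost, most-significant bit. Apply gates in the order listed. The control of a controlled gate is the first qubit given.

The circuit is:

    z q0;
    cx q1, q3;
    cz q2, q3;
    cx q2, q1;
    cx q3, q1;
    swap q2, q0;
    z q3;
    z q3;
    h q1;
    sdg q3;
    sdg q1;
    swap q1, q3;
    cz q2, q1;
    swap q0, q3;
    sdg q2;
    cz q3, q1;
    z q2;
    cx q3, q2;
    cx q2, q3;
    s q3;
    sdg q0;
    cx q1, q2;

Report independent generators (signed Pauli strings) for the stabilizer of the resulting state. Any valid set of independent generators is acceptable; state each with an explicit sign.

The final state is stabilized by the group generated by -XIII, +IZII, +IIZI, +IIIZ; other independent generating sets are equally valid.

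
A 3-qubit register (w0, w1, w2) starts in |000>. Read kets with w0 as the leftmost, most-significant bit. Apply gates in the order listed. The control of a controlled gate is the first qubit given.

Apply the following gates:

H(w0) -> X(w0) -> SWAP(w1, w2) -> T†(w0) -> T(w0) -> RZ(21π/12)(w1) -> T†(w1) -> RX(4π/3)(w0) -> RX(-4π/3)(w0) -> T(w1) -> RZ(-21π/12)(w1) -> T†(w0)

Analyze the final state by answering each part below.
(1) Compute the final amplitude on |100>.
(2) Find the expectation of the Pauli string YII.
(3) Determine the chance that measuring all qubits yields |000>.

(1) The final state's coefficient on |100> equals -sqrt(2)*exp(3*I*pi/4)/2.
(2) The observable YII averages to -sqrt(2)/2.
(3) Outcome |000> occurs with probability 1/2.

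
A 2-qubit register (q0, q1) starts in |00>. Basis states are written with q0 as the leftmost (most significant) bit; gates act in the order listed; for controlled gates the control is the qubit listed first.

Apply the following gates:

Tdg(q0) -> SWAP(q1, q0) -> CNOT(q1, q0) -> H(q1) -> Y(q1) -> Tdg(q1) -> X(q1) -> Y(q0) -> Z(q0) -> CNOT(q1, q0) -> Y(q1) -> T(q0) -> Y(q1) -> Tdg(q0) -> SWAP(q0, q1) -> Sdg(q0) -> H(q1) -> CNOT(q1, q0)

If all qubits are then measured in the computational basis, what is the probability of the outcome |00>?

A full measurement returns |00> with probability 1/4.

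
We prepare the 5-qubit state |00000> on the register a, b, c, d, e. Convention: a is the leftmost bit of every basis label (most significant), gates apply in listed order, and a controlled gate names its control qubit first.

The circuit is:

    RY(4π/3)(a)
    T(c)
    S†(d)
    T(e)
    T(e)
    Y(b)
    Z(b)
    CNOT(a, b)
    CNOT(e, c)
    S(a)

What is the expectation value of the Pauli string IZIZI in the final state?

The observable IZIZI averages to 1/2.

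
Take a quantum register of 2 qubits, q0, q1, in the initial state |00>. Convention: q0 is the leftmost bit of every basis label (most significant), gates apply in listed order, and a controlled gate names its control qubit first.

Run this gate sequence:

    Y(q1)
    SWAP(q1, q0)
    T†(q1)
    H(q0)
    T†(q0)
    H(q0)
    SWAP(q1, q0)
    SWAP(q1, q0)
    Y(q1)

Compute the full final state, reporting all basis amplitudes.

The resulting statevector has amplitude 0 on |00>, -1/2 - exp(3*I*pi/4)/2 on |01>, 0 on |10>, -1/2 + exp(3*I*pi/4)/2 on |11>.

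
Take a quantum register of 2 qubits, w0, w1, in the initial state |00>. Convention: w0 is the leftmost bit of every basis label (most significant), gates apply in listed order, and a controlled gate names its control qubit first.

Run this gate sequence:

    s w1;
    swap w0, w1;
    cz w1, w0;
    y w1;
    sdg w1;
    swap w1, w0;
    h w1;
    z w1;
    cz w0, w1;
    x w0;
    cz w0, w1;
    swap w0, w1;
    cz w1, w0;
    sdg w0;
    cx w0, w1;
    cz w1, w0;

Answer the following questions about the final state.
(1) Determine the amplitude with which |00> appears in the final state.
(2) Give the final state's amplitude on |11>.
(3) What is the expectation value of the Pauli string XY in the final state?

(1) The amplitude on |00> is sqrt(2)/2.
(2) The amplitude on |11> is sqrt(2)*I/2.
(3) The observable XY averages to 1.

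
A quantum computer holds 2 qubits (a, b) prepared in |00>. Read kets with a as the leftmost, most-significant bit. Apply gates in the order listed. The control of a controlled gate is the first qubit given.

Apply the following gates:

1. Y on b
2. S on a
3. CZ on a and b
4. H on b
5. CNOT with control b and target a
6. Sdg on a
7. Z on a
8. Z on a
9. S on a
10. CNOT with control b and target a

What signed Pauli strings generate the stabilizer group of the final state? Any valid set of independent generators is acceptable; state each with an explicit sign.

One valid set of independent stabilizer generators is -IX, +ZI (any independent generating set of the same group is equally correct).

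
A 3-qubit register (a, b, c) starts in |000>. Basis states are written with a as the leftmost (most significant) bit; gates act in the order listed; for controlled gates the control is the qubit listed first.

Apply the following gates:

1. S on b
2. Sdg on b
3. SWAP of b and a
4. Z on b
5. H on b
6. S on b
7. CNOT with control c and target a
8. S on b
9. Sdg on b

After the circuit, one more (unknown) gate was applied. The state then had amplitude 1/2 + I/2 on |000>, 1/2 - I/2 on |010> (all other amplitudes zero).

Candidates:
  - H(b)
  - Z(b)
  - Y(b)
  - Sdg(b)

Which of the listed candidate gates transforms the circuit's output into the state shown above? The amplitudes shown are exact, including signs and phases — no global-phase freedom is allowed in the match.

The applied gate was H(b).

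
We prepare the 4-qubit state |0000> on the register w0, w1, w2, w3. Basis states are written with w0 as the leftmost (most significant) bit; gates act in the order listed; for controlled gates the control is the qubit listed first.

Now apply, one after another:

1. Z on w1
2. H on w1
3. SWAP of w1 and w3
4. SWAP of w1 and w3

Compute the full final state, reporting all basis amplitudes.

After the circuit, the state carries amplitude sqrt(2)/2 on |0000>, sqrt(2)/2 on |0100>, and 0 on every other basis state. Key observation: the block from step 3 through step 4 cancels to the identity and can be dropped.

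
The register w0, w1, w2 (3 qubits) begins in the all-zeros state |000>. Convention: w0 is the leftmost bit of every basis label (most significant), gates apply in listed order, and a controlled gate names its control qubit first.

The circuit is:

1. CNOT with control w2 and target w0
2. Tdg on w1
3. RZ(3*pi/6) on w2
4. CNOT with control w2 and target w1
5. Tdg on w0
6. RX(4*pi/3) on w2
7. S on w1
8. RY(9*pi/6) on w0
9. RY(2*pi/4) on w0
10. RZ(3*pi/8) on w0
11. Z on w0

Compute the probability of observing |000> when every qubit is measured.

A full measurement returns |000> with probability 1/4.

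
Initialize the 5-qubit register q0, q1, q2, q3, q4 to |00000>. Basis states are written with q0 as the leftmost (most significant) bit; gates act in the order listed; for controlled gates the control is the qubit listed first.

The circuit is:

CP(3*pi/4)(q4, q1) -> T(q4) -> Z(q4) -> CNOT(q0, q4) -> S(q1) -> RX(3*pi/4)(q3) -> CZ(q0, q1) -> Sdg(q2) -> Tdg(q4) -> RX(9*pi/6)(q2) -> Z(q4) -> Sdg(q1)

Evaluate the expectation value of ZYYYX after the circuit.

The observable ZYYYX averages to 0.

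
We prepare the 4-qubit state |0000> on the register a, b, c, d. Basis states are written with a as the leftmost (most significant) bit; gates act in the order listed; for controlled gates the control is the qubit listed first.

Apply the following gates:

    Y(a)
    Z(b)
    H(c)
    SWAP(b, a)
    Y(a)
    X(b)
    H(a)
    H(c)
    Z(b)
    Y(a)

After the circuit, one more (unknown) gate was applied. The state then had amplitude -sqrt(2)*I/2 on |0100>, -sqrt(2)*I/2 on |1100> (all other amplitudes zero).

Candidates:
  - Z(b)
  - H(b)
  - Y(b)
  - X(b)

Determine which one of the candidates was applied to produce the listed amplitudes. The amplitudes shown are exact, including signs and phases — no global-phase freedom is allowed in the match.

It was X(b) that produced the state shown.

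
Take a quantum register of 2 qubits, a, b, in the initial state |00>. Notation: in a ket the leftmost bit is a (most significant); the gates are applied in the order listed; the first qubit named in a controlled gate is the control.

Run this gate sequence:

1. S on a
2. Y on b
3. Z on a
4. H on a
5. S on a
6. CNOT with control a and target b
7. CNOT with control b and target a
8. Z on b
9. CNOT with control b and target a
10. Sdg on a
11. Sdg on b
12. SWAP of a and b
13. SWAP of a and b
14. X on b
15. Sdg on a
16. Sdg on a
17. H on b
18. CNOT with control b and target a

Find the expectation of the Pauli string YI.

In the final state, YI has expectation 1. Key observation: the block from step 12 through step 13 cancels to the identity and can be dropped.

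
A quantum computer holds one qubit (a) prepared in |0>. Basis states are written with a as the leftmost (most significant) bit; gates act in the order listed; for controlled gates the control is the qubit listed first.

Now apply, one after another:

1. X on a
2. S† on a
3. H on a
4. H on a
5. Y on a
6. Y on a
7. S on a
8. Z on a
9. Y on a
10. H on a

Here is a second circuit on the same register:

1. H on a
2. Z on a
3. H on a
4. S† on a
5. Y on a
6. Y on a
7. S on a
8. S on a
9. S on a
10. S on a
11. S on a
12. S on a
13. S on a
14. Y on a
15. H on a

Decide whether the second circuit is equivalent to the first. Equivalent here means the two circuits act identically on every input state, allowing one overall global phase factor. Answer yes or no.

Yes: on every input state the two circuits agree up to one overall phase factor.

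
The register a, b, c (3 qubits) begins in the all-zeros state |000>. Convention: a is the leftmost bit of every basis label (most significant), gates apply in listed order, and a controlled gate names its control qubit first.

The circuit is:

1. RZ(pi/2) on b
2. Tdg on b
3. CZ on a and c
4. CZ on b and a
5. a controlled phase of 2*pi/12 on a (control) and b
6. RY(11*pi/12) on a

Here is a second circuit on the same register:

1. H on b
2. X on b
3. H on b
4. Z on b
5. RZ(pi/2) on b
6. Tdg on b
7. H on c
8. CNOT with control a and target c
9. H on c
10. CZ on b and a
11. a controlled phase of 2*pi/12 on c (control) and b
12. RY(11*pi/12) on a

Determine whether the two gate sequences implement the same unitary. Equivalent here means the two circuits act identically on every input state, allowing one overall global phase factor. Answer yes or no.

No, they are not equivalent — no single phase factor reconciles the two unitaries.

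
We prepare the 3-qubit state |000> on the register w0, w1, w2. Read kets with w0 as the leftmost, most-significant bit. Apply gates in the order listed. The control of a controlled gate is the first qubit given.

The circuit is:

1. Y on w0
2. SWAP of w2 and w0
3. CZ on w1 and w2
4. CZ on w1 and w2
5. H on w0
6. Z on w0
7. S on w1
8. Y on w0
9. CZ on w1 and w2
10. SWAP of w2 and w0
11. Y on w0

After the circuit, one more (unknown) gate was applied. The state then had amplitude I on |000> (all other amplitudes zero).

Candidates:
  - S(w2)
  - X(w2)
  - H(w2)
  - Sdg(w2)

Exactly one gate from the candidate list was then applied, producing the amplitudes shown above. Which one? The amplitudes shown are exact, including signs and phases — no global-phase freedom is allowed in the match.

The unique candidate consistent with the amplitudes is H(w2).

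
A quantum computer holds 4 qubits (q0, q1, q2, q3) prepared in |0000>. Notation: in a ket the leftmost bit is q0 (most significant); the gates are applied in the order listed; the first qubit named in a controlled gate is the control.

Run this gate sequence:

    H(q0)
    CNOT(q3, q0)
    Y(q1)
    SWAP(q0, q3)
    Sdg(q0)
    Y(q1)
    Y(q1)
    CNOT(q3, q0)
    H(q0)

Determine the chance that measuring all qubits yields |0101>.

The probability of measuring |0101> is 1/4.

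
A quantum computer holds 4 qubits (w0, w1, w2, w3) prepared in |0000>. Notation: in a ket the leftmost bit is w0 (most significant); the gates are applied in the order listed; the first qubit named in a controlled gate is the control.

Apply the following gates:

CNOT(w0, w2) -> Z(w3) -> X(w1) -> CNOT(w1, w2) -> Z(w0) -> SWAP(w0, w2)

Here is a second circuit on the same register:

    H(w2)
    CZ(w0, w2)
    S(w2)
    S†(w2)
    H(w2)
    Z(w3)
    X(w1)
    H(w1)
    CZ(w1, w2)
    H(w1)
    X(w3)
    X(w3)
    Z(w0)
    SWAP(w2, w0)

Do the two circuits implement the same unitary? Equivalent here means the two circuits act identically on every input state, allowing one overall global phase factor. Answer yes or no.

No: there is an input state on which the two circuits produce genuinely different outputs (not merely differing by a phase).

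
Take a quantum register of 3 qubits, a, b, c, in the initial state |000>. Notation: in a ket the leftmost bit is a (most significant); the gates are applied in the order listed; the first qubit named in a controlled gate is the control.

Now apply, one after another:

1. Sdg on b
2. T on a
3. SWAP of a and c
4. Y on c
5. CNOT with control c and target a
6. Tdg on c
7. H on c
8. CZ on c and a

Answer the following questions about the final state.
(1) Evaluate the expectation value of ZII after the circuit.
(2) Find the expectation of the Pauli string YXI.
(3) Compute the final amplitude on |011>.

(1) In the final state, ZII has expectation -1.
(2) The expectation value of YXI is 0.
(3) |011> carries amplitude 0 in the final state.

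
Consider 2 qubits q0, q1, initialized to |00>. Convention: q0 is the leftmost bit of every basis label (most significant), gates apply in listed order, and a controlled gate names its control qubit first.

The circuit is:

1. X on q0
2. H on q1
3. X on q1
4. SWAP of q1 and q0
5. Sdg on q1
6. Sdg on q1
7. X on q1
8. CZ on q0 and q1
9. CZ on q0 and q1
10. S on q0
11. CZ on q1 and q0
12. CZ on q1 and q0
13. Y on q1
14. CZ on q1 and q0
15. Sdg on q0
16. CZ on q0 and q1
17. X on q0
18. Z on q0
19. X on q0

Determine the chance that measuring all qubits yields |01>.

Outcome |01> occurs with probability 1/2.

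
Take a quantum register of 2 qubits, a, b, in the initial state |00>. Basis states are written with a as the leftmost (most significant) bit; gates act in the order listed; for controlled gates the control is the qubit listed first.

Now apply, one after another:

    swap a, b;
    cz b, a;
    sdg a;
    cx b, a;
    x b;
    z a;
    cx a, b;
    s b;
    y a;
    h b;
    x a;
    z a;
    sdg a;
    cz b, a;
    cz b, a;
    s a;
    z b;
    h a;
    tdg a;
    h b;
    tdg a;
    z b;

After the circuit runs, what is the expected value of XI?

The expectation value of XI is 0. Key observation: the block from step 13 through step 16 cancels to the identity and can be dropped.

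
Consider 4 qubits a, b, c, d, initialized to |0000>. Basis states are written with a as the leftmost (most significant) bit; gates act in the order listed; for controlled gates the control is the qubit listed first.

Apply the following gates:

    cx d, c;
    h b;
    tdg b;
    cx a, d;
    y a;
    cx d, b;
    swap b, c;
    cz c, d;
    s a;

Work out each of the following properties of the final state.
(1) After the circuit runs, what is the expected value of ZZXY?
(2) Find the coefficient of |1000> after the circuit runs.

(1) The expectation value of ZZXY is 0.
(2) The amplitude on |1000> is -sqrt(2)/2.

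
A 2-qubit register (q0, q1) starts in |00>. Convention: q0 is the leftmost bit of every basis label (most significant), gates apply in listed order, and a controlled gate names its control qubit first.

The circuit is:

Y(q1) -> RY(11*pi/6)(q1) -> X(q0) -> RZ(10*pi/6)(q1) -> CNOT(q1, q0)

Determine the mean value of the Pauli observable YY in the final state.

The observable YY averages to 1/4.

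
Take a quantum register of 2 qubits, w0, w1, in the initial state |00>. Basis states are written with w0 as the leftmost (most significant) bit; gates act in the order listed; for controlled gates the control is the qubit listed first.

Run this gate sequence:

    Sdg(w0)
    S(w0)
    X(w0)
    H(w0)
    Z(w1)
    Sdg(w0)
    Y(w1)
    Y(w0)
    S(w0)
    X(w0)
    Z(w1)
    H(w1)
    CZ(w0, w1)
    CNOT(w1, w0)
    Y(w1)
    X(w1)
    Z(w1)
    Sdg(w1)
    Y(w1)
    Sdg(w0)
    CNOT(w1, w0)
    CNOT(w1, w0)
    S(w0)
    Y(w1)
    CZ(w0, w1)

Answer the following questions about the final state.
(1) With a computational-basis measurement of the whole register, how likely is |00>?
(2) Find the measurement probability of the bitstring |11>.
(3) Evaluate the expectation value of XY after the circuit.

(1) A full measurement returns |00> with probability 1/4. Key observation: the block from step 19 through step 24 cancels to the identity and can be dropped.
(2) A full measurement returns |11> with probability 1/4.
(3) The observable XY averages to -1.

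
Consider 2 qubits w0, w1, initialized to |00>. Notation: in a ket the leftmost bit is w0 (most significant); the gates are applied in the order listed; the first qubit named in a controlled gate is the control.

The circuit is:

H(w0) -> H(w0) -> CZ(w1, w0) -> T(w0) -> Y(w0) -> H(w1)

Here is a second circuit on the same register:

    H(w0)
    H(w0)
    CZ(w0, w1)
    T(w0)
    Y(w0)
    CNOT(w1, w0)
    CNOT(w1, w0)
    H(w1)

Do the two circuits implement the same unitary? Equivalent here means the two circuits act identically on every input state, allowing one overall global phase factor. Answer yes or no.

Yes, they are equivalent — the unitaries differ by at most a global phase.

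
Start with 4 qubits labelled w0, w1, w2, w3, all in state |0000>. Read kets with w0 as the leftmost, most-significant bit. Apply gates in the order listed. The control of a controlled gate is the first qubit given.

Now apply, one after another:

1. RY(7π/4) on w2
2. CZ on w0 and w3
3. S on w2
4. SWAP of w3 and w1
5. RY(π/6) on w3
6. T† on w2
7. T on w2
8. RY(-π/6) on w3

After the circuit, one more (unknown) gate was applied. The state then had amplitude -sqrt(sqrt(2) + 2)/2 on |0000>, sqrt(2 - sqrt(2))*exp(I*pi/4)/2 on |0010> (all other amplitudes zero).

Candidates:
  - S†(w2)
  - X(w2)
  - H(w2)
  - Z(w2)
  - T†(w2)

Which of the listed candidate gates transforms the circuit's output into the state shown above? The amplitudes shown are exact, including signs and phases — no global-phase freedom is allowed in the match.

The unique candidate consistent with the amplitudes is T†(w2). Key observation: steps 5-8 multiply out to the identity, so the circuit reduces to the remaining gates.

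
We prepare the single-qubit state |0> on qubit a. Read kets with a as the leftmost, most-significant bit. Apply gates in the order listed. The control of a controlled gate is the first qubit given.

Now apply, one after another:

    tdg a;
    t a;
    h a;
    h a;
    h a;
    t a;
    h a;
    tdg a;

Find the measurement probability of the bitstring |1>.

The probability of measuring |1> is 1/2 - sqrt(2)/4.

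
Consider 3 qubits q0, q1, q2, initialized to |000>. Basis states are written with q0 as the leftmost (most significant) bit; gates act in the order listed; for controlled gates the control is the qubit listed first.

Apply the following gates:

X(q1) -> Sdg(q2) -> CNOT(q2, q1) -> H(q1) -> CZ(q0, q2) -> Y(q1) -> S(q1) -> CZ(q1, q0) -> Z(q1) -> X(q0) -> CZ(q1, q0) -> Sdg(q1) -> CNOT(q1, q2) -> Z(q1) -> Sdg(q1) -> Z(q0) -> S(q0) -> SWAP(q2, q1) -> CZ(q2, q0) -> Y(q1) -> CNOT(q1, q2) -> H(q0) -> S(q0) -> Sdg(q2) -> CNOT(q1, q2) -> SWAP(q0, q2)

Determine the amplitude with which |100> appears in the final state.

|100> carries amplitude I/2 in the final state.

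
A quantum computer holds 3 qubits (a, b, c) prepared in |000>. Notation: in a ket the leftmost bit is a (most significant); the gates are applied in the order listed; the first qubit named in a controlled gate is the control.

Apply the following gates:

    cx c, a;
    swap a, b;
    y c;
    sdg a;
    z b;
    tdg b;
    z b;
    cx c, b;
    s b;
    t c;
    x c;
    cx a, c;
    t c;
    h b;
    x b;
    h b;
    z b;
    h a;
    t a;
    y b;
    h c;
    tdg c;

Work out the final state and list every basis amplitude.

The resulting statevector has amplitude exp(3*I*pi/4)/2 on |000>, I/2 on |001>, 0 on |010>, 0 on |011>, -1/2 on |100>, exp(3*I*pi/4)/2 on |101>, 0 on |110>, 0 on |111>. Key observation: the block from step 14 through step 17 cancels to the identity and can be dropped.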